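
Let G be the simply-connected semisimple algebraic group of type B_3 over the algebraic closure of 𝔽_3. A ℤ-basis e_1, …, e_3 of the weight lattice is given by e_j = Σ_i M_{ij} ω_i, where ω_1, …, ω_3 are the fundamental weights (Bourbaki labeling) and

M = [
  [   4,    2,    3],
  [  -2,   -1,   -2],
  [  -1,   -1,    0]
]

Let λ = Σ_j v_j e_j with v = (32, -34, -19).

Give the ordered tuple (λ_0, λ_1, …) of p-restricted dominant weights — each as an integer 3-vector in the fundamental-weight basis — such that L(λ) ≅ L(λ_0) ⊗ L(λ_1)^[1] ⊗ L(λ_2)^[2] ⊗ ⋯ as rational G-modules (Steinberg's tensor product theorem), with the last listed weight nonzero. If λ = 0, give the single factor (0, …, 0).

((0, 2, 2), (1, 2, 0))

Compute c_i = Σ_j M_{ij} v_j with v = (32, -34, -19):
  c_1 = 4*32 + 2*-34 + 3*-19 = 3
  c_2 = -2*32 + -1*-34 + -2*-19 = 8
  c_3 = -1*32 + -1*-34 + 0*-19 = 2
Writing each c_i in base p = 3:
  c_1 = 3 = 0·3^0 + 1·3^1
  c_2 = 8 = 2·3^0 + 2·3^1
  c_3 = 2 = 2·3^0
Factor λ_0 = (0, 2, 2)
Factor λ_1 = (1, 2, 0)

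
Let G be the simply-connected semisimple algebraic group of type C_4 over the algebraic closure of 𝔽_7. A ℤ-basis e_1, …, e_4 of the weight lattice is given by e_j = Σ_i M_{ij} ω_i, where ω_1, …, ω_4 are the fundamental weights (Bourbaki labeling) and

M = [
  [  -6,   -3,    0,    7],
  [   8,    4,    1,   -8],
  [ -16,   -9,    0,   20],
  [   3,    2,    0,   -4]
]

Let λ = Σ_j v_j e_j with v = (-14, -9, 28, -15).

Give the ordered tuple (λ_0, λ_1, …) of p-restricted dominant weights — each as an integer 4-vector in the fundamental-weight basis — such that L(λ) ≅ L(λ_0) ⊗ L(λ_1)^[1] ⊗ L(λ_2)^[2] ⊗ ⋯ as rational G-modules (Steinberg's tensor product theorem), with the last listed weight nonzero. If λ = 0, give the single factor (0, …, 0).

ω-coordinates c = M·v, v = (-14, -9, 28, -15):
  c_1 = -6*-14 + -3*-9 + 0*28 + 7*-15 = 6
  c_2 = 8*-14 + 4*-9 + 1*28 + -8*-15 = 0
  c_3 = -16*-14 + -9*-9 + 0*28 + 20*-15 = 5
  c_4 = 3*-14 + 2*-9 + 0*28 + -4*-15 = 0
Expand coordinatewise in base 7:
  c_1 = 6 = 6·7^0
  c_2 = 0
  c_3 = 5 = 5·7^0
  c_4 = 0
λ_0 = (6, 0, 5, 0)

((6, 0, 5, 0),)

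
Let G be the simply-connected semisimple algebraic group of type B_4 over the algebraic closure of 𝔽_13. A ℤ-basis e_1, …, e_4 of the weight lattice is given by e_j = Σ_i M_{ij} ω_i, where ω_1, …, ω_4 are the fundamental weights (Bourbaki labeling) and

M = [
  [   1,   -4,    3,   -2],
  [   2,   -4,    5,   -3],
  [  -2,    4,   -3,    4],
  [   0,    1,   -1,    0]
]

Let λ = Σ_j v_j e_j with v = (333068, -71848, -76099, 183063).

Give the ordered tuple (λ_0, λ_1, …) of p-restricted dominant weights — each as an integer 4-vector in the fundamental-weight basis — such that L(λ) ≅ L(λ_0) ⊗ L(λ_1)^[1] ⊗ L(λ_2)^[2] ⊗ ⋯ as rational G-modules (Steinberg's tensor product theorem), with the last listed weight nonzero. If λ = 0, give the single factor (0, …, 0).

((11, 2, 1, 0), (0, 1, 7, 2), (11, 11, 2, 12), (11, 10, 3, 1))

Change of basis e → ω: c = M·v where v = (333068, -71848, -76099, 183063):
  c_1 = (1)·(333068) + (-4)·(-71848) + (3)·(-76099) + (-2)·(183063) = 26037
  c_2 = (2)·(333068) + (-4)·(-71848) + (5)·(-76099) + (-3)·(183063) = 23844
  c_3 = (-2)·(333068) + (4)·(-71848) + (-3)·(-76099) + (4)·(183063) = 7021
  c_4 = (0)·(333068) + (1)·(-71848) + (-1)·(-76099) + (0)·(183063) = 4251
p = 13; digits c_i = Σ_j d_{ij}·13^j, 0 ≤ d_{ij} < 13:
  c_1 = 26037 = 11·13^0 + 0·13^1 + 11·13^2 + 11·13^3
  c_2 = 23844 = 2·13^0 + 1·13^1 + 11·13^2 + 10·13^3
  c_3 = 7021 = 1·13^0 + 7·13^1 + 2·13^2 + 3·13^3
  c_4 = 4251 = 0·13^0 + 2·13^1 + 12·13^2 + 1·13^3
Factor λ_0 = (11, 2, 1, 0)
Factor λ_1 = (0, 1, 7, 2)
Factor λ_2 = (11, 11, 2, 12)
Factor λ_3 = (11, 10, 3, 1)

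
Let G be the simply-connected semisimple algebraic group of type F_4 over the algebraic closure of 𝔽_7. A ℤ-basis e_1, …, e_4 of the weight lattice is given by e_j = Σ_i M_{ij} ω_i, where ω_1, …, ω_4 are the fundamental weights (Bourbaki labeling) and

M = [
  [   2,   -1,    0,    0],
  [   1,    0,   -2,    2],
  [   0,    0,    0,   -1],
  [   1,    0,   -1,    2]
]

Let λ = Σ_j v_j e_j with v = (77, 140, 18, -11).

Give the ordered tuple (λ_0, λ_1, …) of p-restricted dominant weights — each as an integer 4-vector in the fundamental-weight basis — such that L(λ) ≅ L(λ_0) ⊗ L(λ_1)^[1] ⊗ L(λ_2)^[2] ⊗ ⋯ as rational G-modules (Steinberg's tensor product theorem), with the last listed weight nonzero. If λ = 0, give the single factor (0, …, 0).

Compute c_i = Σ_j M_{ij} v_j with v = (77, 140, 18, -11):
  c_1 = (2)·(77) + (-1)·(140) + (0)·(18) + (0)·(-11) = 14
  c_2 = (1)·(77) + (0)·(140) + (-2)·(18) + (2)·(-11) = 19
  c_3 = (0)·(77) + (0)·(140) + (0)·(18) + (-1)·(-11) = 11
  c_4 = (1)·(77) + (0)·(140) + (-1)·(18) + (2)·(-11) = 37
p = 7; digits c_i = Σ_j d_{ij}·7^j, 0 ≤ d_{ij} < 7:
  c_1 = 14 = 0·7^0 + 2·7^1
  c_2 = 19 = 5·7^0 + 2·7^1
  c_3 = 11 = 4·7^0 + 1·7^1
  c_4 = 37 = 2·7^0 + 5·7^1
p-restricted factor λ_0 = (0, 5, 4, 2)
p-restricted factor λ_1 = (2, 2, 1, 5)

((0, 5, 4, 2), (2, 2, 1, 5))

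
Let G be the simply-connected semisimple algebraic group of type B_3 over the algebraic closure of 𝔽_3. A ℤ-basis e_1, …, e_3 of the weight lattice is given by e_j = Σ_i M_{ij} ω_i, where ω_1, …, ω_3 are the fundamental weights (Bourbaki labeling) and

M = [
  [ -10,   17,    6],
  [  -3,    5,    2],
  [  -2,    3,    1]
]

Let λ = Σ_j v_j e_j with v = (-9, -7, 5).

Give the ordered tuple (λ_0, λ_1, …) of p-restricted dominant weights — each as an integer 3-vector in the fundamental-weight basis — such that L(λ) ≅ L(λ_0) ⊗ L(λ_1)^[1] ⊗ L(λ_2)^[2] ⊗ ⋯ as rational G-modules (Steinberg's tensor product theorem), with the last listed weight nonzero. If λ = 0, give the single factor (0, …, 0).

((1, 2, 2),)

ω-coordinates c = M·v, v = (-9, -7, 5):
  c_1 = (-10)·(-9) + (17)·(-7) + 6·5 = 1
  c_2 = (-3)·(-9) + (5)·(-7) + 2·5 = 2
  c_3 = (-2)·(-9) + (3)·(-7) + 1·5 = 2
p = 3; digits c_i = Σ_j d_{ij}·3^j, 0 ≤ d_{ij} < 3:
  c_1 = 1 = 1·3^0
  c_2 = 2 = 2·3^0
  c_3 = 2 = 2·3^0
λ_0 = (1, 2, 2)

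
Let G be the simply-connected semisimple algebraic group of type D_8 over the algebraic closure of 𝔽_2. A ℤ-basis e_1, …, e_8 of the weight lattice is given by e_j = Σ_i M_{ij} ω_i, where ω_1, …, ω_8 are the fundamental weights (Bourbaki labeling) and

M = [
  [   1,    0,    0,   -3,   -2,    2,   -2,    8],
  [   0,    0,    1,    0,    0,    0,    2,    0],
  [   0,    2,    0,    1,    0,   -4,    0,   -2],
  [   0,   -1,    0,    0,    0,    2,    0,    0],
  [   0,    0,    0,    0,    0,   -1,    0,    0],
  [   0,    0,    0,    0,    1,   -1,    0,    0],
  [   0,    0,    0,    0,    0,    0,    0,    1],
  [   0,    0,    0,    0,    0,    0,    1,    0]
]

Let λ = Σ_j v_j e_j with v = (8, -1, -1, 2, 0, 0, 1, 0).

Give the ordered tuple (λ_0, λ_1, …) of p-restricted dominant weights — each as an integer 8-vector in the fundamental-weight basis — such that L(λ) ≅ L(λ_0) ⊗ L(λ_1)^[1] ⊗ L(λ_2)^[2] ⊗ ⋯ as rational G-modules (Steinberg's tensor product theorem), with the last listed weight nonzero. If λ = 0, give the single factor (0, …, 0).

In the fundamental-weight basis, λ has coordinates c = M·v (v = (8, -1, -1, 2, 0, 0, 1, 0)):
  c_1 = 1·8 + (0)·(-1) + (0)·(-1) + (-3)·(2) + (-2)·(0) + 2·0 + (-2)·(1) + 8·0 = 0
  c_2 = 0·8 + (0)·(-1) + (1)·(-1) + 0·2 + 0·0 + 0·0 + 2·1 + 0·0 = 1
  c_3 = 0·8 + (2)·(-1) + (0)·(-1) + 1·2 + 0·0 + (-4)·(0) + 0·1 + (-2)·(0) = 0
  c_4 = 0·8 + (-1)·(-1) + (0)·(-1) + 0·2 + 0·0 + 2·0 + 0·1 + 0·0 = 1
  c_5 = 0·8 + (0)·(-1) + (0)·(-1) + 0·2 + 0·0 + (-1)·(0) + 0·1 + 0·0 = 0
  c_6 = 0·8 + (0)·(-1) + (0)·(-1) + 0·2 + 1·0 + (-1)·(0) + 0·1 + 0·0 = 0
  c_7 = 0·8 + (0)·(-1) + (0)·(-1) + 0·2 + 0·0 + 0·0 + 0·1 + 1·0 = 0
  c_8 = 0·8 + (0)·(-1) + (0)·(-1) + 0·2 + 0·0 + 0·0 + 1·1 + 0·0 = 1
Expand coordinatewise in base 2:
  c_1 = 0
  c_2 = 1 = 1·2^0
  c_3 = 0
  c_4 = 1 = 1·2^0
  c_5 = 0
  c_6 = 0
  c_7 = 0
  c_8 = 1 = 1·2^0
λ_0 = (0, 1, 0, 1, 0, 0, 0, 1)

((0, 1, 0, 1, 0, 0, 0, 1),)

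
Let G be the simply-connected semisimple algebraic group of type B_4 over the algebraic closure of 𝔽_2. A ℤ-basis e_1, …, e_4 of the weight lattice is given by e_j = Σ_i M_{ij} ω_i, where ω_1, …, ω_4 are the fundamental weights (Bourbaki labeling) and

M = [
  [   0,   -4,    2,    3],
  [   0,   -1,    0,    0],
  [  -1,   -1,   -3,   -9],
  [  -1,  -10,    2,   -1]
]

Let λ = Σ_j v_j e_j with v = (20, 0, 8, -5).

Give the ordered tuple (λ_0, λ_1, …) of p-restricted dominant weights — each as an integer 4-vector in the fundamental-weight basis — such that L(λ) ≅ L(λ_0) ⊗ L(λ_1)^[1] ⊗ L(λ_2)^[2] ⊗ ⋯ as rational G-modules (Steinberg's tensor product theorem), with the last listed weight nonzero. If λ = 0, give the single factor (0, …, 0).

Converting to the ω-basis (c_i = row i of M dotted with v = (20, 0, 8, -5)):
  c_1 = (0)·(20) + (-4)·(0) + (2)·(8) + (3)·(-5) = 1
  c_2 = (0)·(20) + (-1)·(0) + (0)·(8) + (0)·(-5) = 0
  c_3 = (-1)·(20) + (-1)·(0) + (-3)·(8) + (-9)·(-5) = 1
  c_4 = (-1)·(20) + (-10)·(0) + (2)·(8) + (-1)·(-5) = 1
Writing each c_i in base p = 2:
  c_1 = 1 = 1·2^0
  c_2 = 0
  c_3 = 1 = 1·2^0
  c_4 = 1 = 1·2^0
λ_0 = (1, 0, 1, 1)

((1, 0, 1, 1),)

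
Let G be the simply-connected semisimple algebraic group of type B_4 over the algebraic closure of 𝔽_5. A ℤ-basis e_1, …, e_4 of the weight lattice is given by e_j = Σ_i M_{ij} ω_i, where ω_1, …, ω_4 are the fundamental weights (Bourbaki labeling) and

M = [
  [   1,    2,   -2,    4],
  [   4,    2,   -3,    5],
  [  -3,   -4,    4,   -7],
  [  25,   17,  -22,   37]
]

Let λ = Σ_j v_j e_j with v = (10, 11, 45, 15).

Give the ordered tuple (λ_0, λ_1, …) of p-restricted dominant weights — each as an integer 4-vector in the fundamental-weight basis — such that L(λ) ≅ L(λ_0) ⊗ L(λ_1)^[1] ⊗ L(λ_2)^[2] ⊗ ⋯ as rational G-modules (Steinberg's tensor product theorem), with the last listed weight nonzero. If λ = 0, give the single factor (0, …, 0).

((2, 2, 1, 2),)

In the fundamental-weight basis, λ has coordinates c = M·v (v = (10, 11, 45, 15)):
  c_1 = 1*10 + 2*11 + -2*45 + 4*15 = 2
  c_2 = 4*10 + 2*11 + -3*45 + 5*15 = 2
  c_3 = -3*10 + -4*11 + 4*45 + -7*15 = 1
  c_4 = 25*10 + 17*11 + -22*45 + 37*15 = 2
Expand coordinatewise in base 5:
  c_1 = 2 = 2·5^0
  c_2 = 2 = 2·5^0
  c_3 = 1 = 1·5^0
  c_4 = 2 = 2·5^0
λ_0 = (2, 2, 1, 2)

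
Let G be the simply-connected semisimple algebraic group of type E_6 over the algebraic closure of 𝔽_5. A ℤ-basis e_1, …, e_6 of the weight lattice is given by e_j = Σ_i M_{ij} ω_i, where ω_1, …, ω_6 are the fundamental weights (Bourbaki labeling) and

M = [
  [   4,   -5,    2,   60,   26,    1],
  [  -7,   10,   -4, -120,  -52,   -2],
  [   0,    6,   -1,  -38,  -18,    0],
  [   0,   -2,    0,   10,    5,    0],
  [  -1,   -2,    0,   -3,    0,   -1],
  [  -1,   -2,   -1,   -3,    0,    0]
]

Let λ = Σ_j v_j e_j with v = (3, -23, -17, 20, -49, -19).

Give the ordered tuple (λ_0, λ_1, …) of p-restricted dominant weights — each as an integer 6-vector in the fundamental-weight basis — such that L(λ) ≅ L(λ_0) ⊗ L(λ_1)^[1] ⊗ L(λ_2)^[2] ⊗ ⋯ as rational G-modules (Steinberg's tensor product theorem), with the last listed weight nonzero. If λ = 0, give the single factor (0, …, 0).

((0, 3, 1, 1, 2, 0),)

ω-coordinates c = M·v, v = (3, -23, -17, 20, -49, -19):
  c_1 = (4)·(3) + (-5)·(-23) + (2)·(-17) + (60)·(20) + (26)·(-49) + (1)·(-19) = 0
  c_2 = (-7)·(3) + (10)·(-23) + (-4)·(-17) + (-120)·(20) + (-52)·(-49) + (-2)·(-19) = 3
  c_3 = (0)·(3) + (6)·(-23) + (-1)·(-17) + (-38)·(20) + (-18)·(-49) + (0)·(-19) = 1
  c_4 = (0)·(3) + (-2)·(-23) + (0)·(-17) + (10)·(20) + (5)·(-49) + (0)·(-19) = 1
  c_5 = (-1)·(3) + (-2)·(-23) + (0)·(-17) + (-3)·(20) + (0)·(-49) + (-1)·(-19) = 2
  c_6 = (-1)·(3) + (-2)·(-23) + (-1)·(-17) + (-3)·(20) + (0)·(-49) + (0)·(-19) = 0
p = 5; digits c_i = Σ_j d_{ij}·5^j, 0 ≤ d_{ij} < 5:
  c_1 = 0
  c_2 = 3 = 3·5^0
  c_3 = 1 = 1·5^0
  c_4 = 1 = 1·5^0
  c_5 = 2 = 2·5^0
  c_6 = 0
p-restricted factor λ_0 = (0, 3, 1, 1, 2, 0)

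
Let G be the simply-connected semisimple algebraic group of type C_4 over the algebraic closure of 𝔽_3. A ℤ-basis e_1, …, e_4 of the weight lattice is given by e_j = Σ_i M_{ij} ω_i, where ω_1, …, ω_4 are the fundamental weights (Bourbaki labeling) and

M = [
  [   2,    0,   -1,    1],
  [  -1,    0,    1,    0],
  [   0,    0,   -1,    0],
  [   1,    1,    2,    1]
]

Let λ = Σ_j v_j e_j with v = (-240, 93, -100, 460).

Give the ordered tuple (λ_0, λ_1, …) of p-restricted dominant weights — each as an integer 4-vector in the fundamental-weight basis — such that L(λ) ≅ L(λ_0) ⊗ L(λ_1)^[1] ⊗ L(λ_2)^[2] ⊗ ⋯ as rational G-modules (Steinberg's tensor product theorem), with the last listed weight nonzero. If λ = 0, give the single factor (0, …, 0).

In the fundamental-weight basis, λ has coordinates c = M·v (v = (-240, 93, -100, 460)):
  c_1 = (2)·(-240) + (0)·(93) + (-1)·(-100) + (1)·(460) = 80
  c_2 = (-1)·(-240) + (0)·(93) + (1)·(-100) + (0)·(460) = 140
  c_3 = (0)·(-240) + (0)·(93) + (-1)·(-100) + (0)·(460) = 100
  c_4 = (1)·(-240) + (1)·(93) + (2)·(-100) + (1)·(460) = 113
Base-3 expansion of each c_i:
  c_1 = 80 = 2·3^0 + 2·3^1 + 2·3^2 + 2·3^3
  c_2 = 140 = 2·3^0 + 1·3^1 + 0·3^2 + 2·3^3 + 1·3^4
  c_3 = 100 = 1·3^0 + 0·3^1 + 2·3^2 + 0·3^3 + 1·3^4
  c_4 = 113 = 2·3^0 + 1·3^1 + 0·3^2 + 1·3^3 + 1·3^4
p-restricted factor λ_0 = (2, 2, 1, 2)
p-restricted factor λ_1 = (2, 1, 0, 1)
p-restricted factor λ_2 = (2, 0, 2, 0)
p-restricted factor λ_3 = (2, 2, 0, 1)
p-restricted factor λ_4 = (0, 1, 1, 1)

((2, 2, 1, 2), (2, 1, 0, 1), (2, 0, 2, 0), (2, 2, 0, 1), (0, 1, 1, 1))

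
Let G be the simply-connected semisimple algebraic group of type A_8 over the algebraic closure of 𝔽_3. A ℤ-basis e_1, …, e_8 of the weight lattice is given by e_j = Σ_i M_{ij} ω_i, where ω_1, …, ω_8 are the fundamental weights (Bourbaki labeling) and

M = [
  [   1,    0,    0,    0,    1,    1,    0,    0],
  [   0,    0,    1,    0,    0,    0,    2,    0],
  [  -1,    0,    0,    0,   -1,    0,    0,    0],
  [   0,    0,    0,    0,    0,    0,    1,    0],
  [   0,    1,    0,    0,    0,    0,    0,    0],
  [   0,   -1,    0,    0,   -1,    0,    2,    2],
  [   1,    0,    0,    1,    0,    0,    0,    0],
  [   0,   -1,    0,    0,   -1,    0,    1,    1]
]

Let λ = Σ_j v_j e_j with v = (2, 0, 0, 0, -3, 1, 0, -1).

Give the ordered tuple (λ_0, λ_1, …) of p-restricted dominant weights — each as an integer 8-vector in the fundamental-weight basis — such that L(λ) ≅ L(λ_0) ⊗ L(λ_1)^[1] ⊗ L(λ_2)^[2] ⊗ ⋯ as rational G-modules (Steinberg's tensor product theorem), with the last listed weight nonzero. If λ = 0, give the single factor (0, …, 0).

((0, 0, 1, 0, 0, 1, 2, 2),)

ω-coordinates c = M·v, v = (2, 0, 0, 0, -3, 1, 0, -1):
  c_1 = 1*2 + 0*0 + 0*0 + 0*0 + 1*-3 + 1*1 + 0*0 + 0*-1 = 0
  c_2 = 0*2 + 0*0 + 1*0 + 0*0 + 0*-3 + 0*1 + 2*0 + 0*-1 = 0
  c_3 = -1*2 + 0*0 + 0*0 + 0*0 + -1*-3 + 0*1 + 0*0 + 0*-1 = 1
  c_4 = 0*2 + 0*0 + 0*0 + 0*0 + 0*-3 + 0*1 + 1*0 + 0*-1 = 0
  c_5 = 0*2 + 1*0 + 0*0 + 0*0 + 0*-3 + 0*1 + 0*0 + 0*-1 = 0
  c_6 = 0*2 + -1*0 + 0*0 + 0*0 + -1*-3 + 0*1 + 2*0 + 2*-1 = 1
  c_7 = 1*2 + 0*0 + 0*0 + 1*0 + 0*-3 + 0*1 + 0*0 + 0*-1 = 2
  c_8 = 0*2 + -1*0 + 0*0 + 0*0 + -1*-3 + 0*1 + 1*0 + 1*-1 = 2
Base-3 expansion of each c_i:
  c_1 = 0
  c_2 = 0
  c_3 = 1 = 1·3^0
  c_4 = 0
  c_5 = 0
  c_6 = 1 = 1·3^0
  c_7 = 2 = 2·3^0
  c_8 = 2 = 2·3^0
Factor λ_0 = (0, 0, 1, 0, 0, 1, 2, 2)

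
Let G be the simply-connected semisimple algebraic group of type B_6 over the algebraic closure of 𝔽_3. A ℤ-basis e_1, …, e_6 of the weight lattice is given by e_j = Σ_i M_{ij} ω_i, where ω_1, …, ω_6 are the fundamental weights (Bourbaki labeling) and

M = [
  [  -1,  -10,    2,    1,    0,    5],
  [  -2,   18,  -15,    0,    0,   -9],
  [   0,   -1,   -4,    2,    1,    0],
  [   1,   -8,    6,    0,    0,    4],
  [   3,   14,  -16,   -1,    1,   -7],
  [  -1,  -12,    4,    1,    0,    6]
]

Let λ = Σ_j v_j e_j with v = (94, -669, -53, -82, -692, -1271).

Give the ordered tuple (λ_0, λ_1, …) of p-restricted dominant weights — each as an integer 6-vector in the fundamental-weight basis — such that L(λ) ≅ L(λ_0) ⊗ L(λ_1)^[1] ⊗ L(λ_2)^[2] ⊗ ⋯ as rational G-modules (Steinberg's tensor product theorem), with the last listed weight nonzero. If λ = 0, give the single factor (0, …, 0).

In the fundamental-weight basis, λ has coordinates c = M·v (v = (94, -669, -53, -82, -692, -1271)):
  c_1 = -1*94 + -10*-669 + 2*-53 + 1*-82 + 0*-692 + 5*-1271 = 53
  c_2 = -2*94 + 18*-669 + -15*-53 + 0*-82 + 0*-692 + -9*-1271 = 4
  c_3 = 0*94 + -1*-669 + -4*-53 + 2*-82 + 1*-692 + 0*-1271 = 25
  c_4 = 1*94 + -8*-669 + 6*-53 + 0*-82 + 0*-692 + 4*-1271 = 44
  c_5 = 3*94 + 14*-669 + -16*-53 + -1*-82 + 1*-692 + -7*-1271 = 51
  c_6 = -1*94 + -12*-669 + 4*-53 + 1*-82 + 0*-692 + 6*-1271 = 14
p = 3; digits c_i = Σ_j d_{ij}·3^j, 0 ≤ d_{ij} < 3:
  c_1 = 53 = 2·3^0 + 2·3^1 + 2·3^2 + 1·3^3
  c_2 = 4 = 1·3^0 + 1·3^1
  c_3 = 25 = 1·3^0 + 2·3^1 + 2·3^2
  c_4 = 44 = 2·3^0 + 2·3^1 + 1·3^2 + 1·3^3
  c_5 = 51 = 0·3^0 + 2·3^1 + 2·3^2 + 1·3^3
  c_6 = 14 = 2·3^0 + 1·3^1 + 1·3^2
λ_0 = (2, 1, 1, 2, 0, 2)
λ_1 = (2, 1, 2, 2, 2, 1)
λ_2 = (2, 0, 2, 1, 2, 1)
λ_3 = (1, 0, 0, 1, 1, 0)

((2, 1, 1, 2, 0, 2), (2, 1, 2, 2, 2, 1), (2, 0, 2, 1, 2, 1), (1, 0, 0, 1, 1, 0))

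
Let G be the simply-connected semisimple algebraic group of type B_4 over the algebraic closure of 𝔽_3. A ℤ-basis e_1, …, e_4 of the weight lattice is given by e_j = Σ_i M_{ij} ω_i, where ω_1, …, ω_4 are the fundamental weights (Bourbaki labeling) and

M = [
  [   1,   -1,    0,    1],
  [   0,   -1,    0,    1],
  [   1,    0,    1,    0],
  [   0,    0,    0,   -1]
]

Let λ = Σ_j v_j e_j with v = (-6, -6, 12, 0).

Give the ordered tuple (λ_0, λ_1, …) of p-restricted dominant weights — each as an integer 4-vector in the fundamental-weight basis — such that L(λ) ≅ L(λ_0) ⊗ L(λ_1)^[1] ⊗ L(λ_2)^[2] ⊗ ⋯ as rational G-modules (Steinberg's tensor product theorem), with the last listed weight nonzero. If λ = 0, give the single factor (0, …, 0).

ω-coordinates c = M·v, v = (-6, -6, 12, 0):
  c_1 = 1*-6 + -1*-6 + 0*12 + 1*0 = 0
  c_2 = 0*-6 + -1*-6 + 0*12 + 1*0 = 6
  c_3 = 1*-6 + 0*-6 + 1*12 + 0*0 = 6
  c_4 = 0*-6 + 0*-6 + 0*12 + -1*0 = 0
Expand coordinatewise in base 3:
  c_1 = 0
  c_2 = 6 = 0·3^0 + 2·3^1
  c_3 = 6 = 0·3^0 + 2·3^1
  c_4 = 0
p-restricted factor λ_0 = (0, 0, 0, 0)
p-restricted factor λ_1 = (0, 2, 2, 0)

((0, 0, 0, 0), (0, 2, 2, 0))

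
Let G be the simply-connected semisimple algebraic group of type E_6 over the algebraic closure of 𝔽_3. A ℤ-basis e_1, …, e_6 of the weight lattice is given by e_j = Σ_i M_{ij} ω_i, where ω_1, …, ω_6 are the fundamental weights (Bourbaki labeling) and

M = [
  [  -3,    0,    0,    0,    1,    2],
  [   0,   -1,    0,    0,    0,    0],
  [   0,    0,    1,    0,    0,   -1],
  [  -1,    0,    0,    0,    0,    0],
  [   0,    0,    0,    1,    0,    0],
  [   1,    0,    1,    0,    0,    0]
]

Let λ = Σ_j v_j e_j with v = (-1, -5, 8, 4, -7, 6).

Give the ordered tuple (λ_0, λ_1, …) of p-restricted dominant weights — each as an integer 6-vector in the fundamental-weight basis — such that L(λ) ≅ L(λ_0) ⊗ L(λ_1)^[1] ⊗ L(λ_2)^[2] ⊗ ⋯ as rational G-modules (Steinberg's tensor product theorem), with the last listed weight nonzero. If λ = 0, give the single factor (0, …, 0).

In the fundamental-weight basis, λ has coordinates c = M·v (v = (-1, -5, 8, 4, -7, 6)):
  c_1 = -3*-1 + 0*-5 + 0*8 + 0*4 + 1*-7 + 2*6 = 8
  c_2 = 0*-1 + -1*-5 + 0*8 + 0*4 + 0*-7 + 0*6 = 5
  c_3 = 0*-1 + 0*-5 + 1*8 + 0*4 + 0*-7 + -1*6 = 2
  c_4 = -1*-1 + 0*-5 + 0*8 + 0*4 + 0*-7 + 0*6 = 1
  c_5 = 0*-1 + 0*-5 + 0*8 + 1*4 + 0*-7 + 0*6 = 4
  c_6 = 1*-1 + 0*-5 + 1*8 + 0*4 + 0*-7 + 0*6 = 7
Base-3 expansion of each c_i:
  c_1 = 8 = 2·3^0 + 2·3^1
  c_2 = 5 = 2·3^0 + 1·3^1
  c_3 = 2 = 2·3^0
  c_4 = 1 = 1·3^0
  c_5 = 4 = 1·3^0 + 1·3^1
  c_6 = 7 = 1·3^0 + 2·3^1
Factor λ_0 = (2, 2, 2, 1, 1, 1)
Factor λ_1 = (2, 1, 0, 0, 1, 2)

((2, 2, 2, 1, 1, 1), (2, 1, 0, 0, 1, 2))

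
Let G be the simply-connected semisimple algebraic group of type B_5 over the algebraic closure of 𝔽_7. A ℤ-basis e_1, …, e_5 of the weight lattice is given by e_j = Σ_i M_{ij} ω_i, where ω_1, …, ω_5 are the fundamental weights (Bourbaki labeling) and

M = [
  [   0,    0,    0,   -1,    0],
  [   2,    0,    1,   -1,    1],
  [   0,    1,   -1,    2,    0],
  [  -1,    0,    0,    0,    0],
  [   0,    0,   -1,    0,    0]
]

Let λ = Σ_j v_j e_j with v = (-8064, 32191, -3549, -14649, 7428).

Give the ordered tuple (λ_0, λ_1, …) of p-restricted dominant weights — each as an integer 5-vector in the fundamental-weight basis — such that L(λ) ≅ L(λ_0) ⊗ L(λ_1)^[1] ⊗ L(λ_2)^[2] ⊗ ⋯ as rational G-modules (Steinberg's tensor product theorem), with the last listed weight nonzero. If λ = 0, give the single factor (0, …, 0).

((5, 6, 2, 0, 0), (6, 6, 3, 4, 3), (4, 6, 5, 3, 2), (0, 6, 4, 2, 3), (6, 0, 2, 3, 1))

ω-coordinates c = M·v, v = (-8064, 32191, -3549, -14649, 7428):
  c_1 = (0)·(-8064) + (0)·(32191) + (0)·(-3549) + (-1)·(-14649) + (0)·(7428) = 14649
  c_2 = (2)·(-8064) + (0)·(32191) + (1)·(-3549) + (-1)·(-14649) + (1)·(7428) = 2400
  c_3 = (0)·(-8064) + (1)·(32191) + (-1)·(-3549) + (2)·(-14649) + (0)·(7428) = 6442
  c_4 = (-1)·(-8064) + (0)·(32191) + (0)·(-3549) + (0)·(-14649) + (0)·(7428) = 8064
  c_5 = (0)·(-8064) + (0)·(32191) + (-1)·(-3549) + (0)·(-14649) + (0)·(7428) = 3549
Writing each c_i in base p = 7:
  c_1 = 14649 = 5·7^0 + 6·7^1 + 4·7^2 + 0·7^3 + 6·7^4
  c_2 = 2400 = 6·7^0 + 6·7^1 + 6·7^2 + 6·7^3
  c_3 = 6442 = 2·7^0 + 3·7^1 + 5·7^2 + 4·7^3 + 2·7^4
  c_4 = 8064 = 0·7^0 + 4·7^1 + 3·7^2 + 2·7^3 + 3·7^4
  c_5 = 3549 = 0·7^0 + 3·7^1 + 2·7^2 + 3·7^3 + 1·7^4
Factor λ_0 = (5, 6, 2, 0, 0)
Factor λ_1 = (6, 6, 3, 4, 3)
Factor λ_2 = (4, 6, 5, 3, 2)
Factor λ_3 = (0, 6, 4, 2, 3)
Factor λ_4 = (6, 0, 2, 3, 1)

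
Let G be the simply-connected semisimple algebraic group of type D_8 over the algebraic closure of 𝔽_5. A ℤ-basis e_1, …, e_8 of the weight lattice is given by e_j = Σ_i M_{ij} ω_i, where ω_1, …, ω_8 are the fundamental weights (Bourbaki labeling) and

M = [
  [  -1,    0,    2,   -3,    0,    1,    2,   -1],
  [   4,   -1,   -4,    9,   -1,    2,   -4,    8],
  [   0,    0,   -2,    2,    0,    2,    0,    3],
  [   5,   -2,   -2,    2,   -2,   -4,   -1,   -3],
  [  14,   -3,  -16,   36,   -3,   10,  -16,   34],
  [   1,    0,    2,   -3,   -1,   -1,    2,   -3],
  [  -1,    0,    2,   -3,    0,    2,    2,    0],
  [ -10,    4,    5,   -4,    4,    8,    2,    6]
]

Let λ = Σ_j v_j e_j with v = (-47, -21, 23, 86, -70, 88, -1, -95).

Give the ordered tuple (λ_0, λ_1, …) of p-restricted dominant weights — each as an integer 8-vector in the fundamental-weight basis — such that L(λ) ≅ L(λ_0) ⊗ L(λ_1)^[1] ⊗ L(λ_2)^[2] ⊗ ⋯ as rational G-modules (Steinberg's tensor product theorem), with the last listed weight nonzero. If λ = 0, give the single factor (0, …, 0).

((1, 0, 2, 2, 4, 1, 4, 4), (3, 1, 3, 1, 1, 1, 1, 1))

Compute c_i = Σ_j M_{ij} v_j with v = (-47, -21, 23, 86, -70, 88, -1, -95):
  c_1 = (-1)·(-47) + (0)·(-21) + 2·23 + (-3)·(86) + (0)·(-70) + 1·88 + (2)·(-1) + (-1)·(-95) = 16
  c_2 = (4)·(-47) + (-1)·(-21) + (-4)·(23) + 9·86 + (-1)·(-70) + 2·88 + (-4)·(-1) + (8)·(-95) = 5
  c_3 = (0)·(-47) + (0)·(-21) + (-2)·(23) + 2·86 + (0)·(-70) + 2·88 + (0)·(-1) + (3)·(-95) = 17
  c_4 = (5)·(-47) + (-2)·(-21) + (-2)·(23) + 2·86 + (-2)·(-70) + (-4)·(88) + (-1)·(-1) + (-3)·(-95) = 7
  c_5 = (14)·(-47) + (-3)·(-21) + (-16)·(23) + 36·86 + (-3)·(-70) + 10·88 + (-16)·(-1) + (34)·(-95) = 9
  c_6 = (1)·(-47) + (0)·(-21) + 2·23 + (-3)·(86) + (-1)·(-70) + (-1)·(88) + (2)·(-1) + (-3)·(-95) = 6
  c_7 = (-1)·(-47) + (0)·(-21) + 2·23 + (-3)·(86) + (0)·(-70) + 2·88 + (2)·(-1) + (0)·(-95) = 9
  c_8 = (-10)·(-47) + (4)·(-21) + 5·23 + (-4)·(86) + (4)·(-70) + 8·88 + (2)·(-1) + (6)·(-95) = 9
Base-5 expansion of each c_i:
  c_1 = 16 = 1·5^0 + 3·5^1
  c_2 = 5 = 0·5^0 + 1·5^1
  c_3 = 17 = 2·5^0 + 3·5^1
  c_4 = 7 = 2·5^0 + 1·5^1
  c_5 = 9 = 4·5^0 + 1·5^1
  c_6 = 6 = 1·5^0 + 1·5^1
  c_7 = 9 = 4·5^0 + 1·5^1
  c_8 = 9 = 4·5^0 + 1·5^1
p-restricted factor λ_0 = (1, 0, 2, 2, 4, 1, 4, 4)
p-restricted factor λ_1 = (3, 1, 3, 1, 1, 1, 1, 1)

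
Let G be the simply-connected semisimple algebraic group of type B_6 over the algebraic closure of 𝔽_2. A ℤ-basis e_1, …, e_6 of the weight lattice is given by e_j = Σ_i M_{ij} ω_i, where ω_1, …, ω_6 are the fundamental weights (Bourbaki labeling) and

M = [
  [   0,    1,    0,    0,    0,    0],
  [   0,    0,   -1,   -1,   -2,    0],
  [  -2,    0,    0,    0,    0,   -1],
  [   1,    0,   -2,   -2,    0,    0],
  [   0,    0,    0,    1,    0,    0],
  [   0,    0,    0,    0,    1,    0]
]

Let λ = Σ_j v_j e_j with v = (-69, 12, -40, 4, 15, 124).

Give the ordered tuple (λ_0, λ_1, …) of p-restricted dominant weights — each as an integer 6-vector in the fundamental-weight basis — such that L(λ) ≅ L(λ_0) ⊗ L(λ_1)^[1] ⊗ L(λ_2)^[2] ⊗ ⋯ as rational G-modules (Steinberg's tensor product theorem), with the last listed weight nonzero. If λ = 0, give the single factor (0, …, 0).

((0, 0, 0, 1, 0, 1), (0, 1, 1, 1, 0, 1), (1, 1, 1, 0, 1, 1), (1, 0, 1, 0, 0, 1))

Converting to the ω-basis (c_i = row i of M dotted with v = (-69, 12, -40, 4, 15, 124)):
  c_1 = (0)·(-69) + 1·12 + (0)·(-40) + 0·4 + 0·15 + 0·124 = 12
  c_2 = (0)·(-69) + 0·12 + (-1)·(-40) + (-1)·(4) + (-2)·(15) + 0·124 = 6
  c_3 = (-2)·(-69) + 0·12 + (0)·(-40) + 0·4 + 0·15 + (-1)·(124) = 14
  c_4 = (1)·(-69) + 0·12 + (-2)·(-40) + (-2)·(4) + 0·15 + 0·124 = 3
  c_5 = (0)·(-69) + 0·12 + (0)·(-40) + 1·4 + 0·15 + 0·124 = 4
  c_6 = (0)·(-69) + 0·12 + (0)·(-40) + 0·4 + 1·15 + 0·124 = 15
Writing each c_i in base p = 2:
  c_1 = 12 = 0·2^0 + 0·2^1 + 1·2^2 + 1·2^3
  c_2 = 6 = 0·2^0 + 1·2^1 + 1·2^2
  c_3 = 14 = 0·2^0 + 1·2^1 + 1·2^2 + 1·2^3
  c_4 = 3 = 1·2^0 + 1·2^1
  c_5 = 4 = 0·2^0 + 0·2^1 + 1·2^2
  c_6 = 15 = 1·2^0 + 1·2^1 + 1·2^2 + 1·2^3
λ_0 = (0, 0, 0, 1, 0, 1)
λ_1 = (0, 1, 1, 1, 0, 1)
λ_2 = (1, 1, 1, 0, 1, 1)
λ_3 = (1, 0, 1, 0, 0, 1)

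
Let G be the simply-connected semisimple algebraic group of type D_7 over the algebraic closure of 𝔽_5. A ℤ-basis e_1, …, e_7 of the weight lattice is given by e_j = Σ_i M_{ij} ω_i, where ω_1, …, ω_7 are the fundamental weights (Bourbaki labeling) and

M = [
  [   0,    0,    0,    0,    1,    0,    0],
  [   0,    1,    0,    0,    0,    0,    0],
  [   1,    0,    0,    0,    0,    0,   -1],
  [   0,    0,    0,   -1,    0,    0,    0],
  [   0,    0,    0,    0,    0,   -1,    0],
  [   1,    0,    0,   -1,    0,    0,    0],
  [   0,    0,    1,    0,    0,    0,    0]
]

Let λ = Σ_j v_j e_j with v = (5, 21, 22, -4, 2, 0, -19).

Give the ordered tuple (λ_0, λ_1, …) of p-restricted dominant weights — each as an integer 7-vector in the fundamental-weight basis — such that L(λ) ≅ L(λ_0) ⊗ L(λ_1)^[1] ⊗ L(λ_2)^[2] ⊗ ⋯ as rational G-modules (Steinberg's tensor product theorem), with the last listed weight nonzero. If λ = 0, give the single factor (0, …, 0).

Change of basis e → ω: c = M·v where v = (5, 21, 22, -4, 2, 0, -19):
  c_1 = 0*5 + 0*21 + 0*22 + 0*-4 + 1*2 + 0*0 + 0*-19 = 2
  c_2 = 0*5 + 1*21 + 0*22 + 0*-4 + 0*2 + 0*0 + 0*-19 = 21
  c_3 = 1*5 + 0*21 + 0*22 + 0*-4 + 0*2 + 0*0 + -1*-19 = 24
  c_4 = 0*5 + 0*21 + 0*22 + -1*-4 + 0*2 + 0*0 + 0*-19 = 4
  c_5 = 0*5 + 0*21 + 0*22 + 0*-4 + 0*2 + -1*0 + 0*-19 = 0
  c_6 = 1*5 + 0*21 + 0*22 + -1*-4 + 0*2 + 0*0 + 0*-19 = 9
  c_7 = 0*5 + 0*21 + 1*22 + 0*-4 + 0*2 + 0*0 + 0*-19 = 22
p = 5; digits c_i = Σ_j d_{ij}·5^j, 0 ≤ d_{ij} < 5:
  c_1 = 2 = 2·5^0
  c_2 = 21 = 1·5^0 + 4·5^1
  c_3 = 24 = 4·5^0 + 4·5^1
  c_4 = 4 = 4·5^0
  c_5 = 0
  c_6 = 9 = 4·5^0 + 1·5^1
  c_7 = 22 = 2·5^0 + 4·5^1
Factor λ_0 = (2, 1, 4, 4, 0, 4, 2)
Factor λ_1 = (0, 4, 4, 0, 0, 1, 4)

((2, 1, 4, 4, 0, 4, 2), (0, 4, 4, 0, 0, 1, 4))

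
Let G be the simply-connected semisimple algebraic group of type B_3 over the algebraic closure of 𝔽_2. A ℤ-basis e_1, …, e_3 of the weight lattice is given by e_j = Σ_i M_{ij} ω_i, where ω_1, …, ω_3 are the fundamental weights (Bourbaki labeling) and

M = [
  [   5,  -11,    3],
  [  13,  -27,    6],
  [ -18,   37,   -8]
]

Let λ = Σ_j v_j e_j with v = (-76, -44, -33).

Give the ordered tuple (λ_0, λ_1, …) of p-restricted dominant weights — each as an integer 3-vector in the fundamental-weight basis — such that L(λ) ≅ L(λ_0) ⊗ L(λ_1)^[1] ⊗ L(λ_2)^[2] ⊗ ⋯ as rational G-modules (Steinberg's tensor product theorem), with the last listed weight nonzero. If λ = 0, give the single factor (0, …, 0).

Converting to the ω-basis (c_i = row i of M dotted with v = (-76, -44, -33)):
  c_1 = (5)·(-76) + (-11)·(-44) + (3)·(-33) = 5
  c_2 = (13)·(-76) + (-27)·(-44) + (6)·(-33) = 2
  c_3 = (-18)·(-76) + (37)·(-44) + (-8)·(-33) = 4
Writing each c_i in base p = 2:
  c_1 = 5 = 1·2^0 + 0·2^1 + 1·2^2
  c_2 = 2 = 0·2^0 + 1·2^1
  c_3 = 4 = 0·2^0 + 0·2^1 + 1·2^2
Factor λ_0 = (1, 0, 0)
Factor λ_1 = (0, 1, 0)
Factor λ_2 = (1, 0, 1)

((1, 0, 0), (0, 1, 0), (1, 0, 1))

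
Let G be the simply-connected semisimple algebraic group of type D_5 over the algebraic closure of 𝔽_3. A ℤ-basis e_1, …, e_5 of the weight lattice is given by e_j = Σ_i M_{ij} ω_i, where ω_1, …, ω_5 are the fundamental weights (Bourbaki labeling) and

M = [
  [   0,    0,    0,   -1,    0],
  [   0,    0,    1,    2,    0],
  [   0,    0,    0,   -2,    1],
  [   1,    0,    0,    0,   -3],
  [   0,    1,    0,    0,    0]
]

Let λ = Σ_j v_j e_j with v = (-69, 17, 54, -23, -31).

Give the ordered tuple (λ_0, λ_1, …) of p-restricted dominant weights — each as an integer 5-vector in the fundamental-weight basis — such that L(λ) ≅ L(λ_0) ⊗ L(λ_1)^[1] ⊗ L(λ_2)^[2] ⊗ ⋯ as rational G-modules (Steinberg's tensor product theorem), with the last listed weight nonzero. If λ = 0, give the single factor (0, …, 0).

Compute c_i = Σ_j M_{ij} v_j with v = (-69, 17, 54, -23, -31):
  c_1 = (0)·(-69) + 0·17 + 0·54 + (-1)·(-23) + (0)·(-31) = 23
  c_2 = (0)·(-69) + 0·17 + 1·54 + (2)·(-23) + (0)·(-31) = 8
  c_3 = (0)·(-69) + 0·17 + 0·54 + (-2)·(-23) + (1)·(-31) = 15
  c_4 = (1)·(-69) + 0·17 + 0·54 + (0)·(-23) + (-3)·(-31) = 24
  c_5 = (0)·(-69) + 1·17 + 0·54 + (0)·(-23) + (0)·(-31) = 17
p = 3; digits c_i = Σ_j d_{ij}·3^j, 0 ≤ d_{ij} < 3:
  c_1 = 23 = 2·3^0 + 1·3^1 + 2·3^2
  c_2 = 8 = 2·3^0 + 2·3^1
  c_3 = 15 = 0·3^0 + 2·3^1 + 1·3^2
  c_4 = 24 = 0·3^0 + 2·3^1 + 2·3^2
  c_5 = 17 = 2·3^0 + 2·3^1 + 1·3^2
Factor λ_0 = (2, 2, 0, 0, 2)
Factor λ_1 = (1, 2, 2, 2, 2)
Factor λ_2 = (2, 0, 1, 2, 1)

((2, 2, 0, 0, 2), (1, 2, 2, 2, 2), (2, 0, 1, 2, 1))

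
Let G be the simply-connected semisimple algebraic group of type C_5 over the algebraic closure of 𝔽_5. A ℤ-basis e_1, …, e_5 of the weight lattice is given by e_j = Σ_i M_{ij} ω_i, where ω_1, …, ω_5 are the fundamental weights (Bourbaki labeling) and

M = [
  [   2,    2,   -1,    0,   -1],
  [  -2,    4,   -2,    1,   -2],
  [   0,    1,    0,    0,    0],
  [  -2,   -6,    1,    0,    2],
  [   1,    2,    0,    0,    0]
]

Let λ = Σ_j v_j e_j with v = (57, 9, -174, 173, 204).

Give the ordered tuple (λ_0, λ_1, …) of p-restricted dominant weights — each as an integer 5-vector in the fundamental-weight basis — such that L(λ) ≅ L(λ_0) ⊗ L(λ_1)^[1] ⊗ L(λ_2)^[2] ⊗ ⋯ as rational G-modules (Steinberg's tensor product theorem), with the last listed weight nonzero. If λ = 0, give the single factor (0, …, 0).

Change of basis e → ω: c = M·v where v = (57, 9, -174, 173, 204):
  c_1 = (2)·(57) + (2)·(9) + (-1)·(-174) + (0)·(173) + (-1)·(204) = 102
  c_2 = (-2)·(57) + (4)·(9) + (-2)·(-174) + (1)·(173) + (-2)·(204) = 35
  c_3 = (0)·(57) + (1)·(9) + (0)·(-174) + (0)·(173) + (0)·(204) = 9
  c_4 = (-2)·(57) + (-6)·(9) + (1)·(-174) + (0)·(173) + (2)·(204) = 66
  c_5 = (1)·(57) + (2)·(9) + (0)·(-174) + (0)·(173) + (0)·(204) = 75
Base-5 expansion of each c_i:
  c_1 = 102 = 2·5^0 + 0·5^1 + 4·5^2
  c_2 = 35 = 0·5^0 + 2·5^1 + 1·5^2
  c_3 = 9 = 4·5^0 + 1·5^1
  c_4 = 66 = 1·5^0 + 3·5^1 + 2·5^2
  c_5 = 75 = 0·5^0 + 0·5^1 + 3·5^2
Factor λ_0 = (2, 0, 4, 1, 0)
Factor λ_1 = (0, 2, 1, 3, 0)
Factor λ_2 = (4, 1, 0, 2, 3)

((2, 0, 4, 1, 0), (0, 2, 1, 3, 0), (4, 1, 0, 2, 3))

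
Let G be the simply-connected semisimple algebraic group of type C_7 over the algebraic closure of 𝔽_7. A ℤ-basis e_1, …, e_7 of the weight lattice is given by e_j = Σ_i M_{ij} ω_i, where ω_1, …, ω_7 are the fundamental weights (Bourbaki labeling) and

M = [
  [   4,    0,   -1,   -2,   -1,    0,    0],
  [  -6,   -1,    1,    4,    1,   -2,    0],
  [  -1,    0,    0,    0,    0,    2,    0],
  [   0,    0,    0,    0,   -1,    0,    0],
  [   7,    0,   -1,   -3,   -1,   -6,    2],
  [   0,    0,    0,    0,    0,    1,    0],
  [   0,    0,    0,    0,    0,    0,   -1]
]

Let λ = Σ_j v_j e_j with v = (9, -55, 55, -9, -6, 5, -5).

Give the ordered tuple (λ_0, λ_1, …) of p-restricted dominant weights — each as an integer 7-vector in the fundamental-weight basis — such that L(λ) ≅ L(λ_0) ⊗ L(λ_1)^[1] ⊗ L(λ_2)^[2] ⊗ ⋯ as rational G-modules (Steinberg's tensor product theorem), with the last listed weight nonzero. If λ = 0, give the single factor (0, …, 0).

((5, 4, 1, 6, 1, 5, 5),)

Converting to the ω-basis (c_i = row i of M dotted with v = (9, -55, 55, -9, -6, 5, -5)):
  c_1 = 4*9 + 0*-55 + -1*55 + -2*-9 + -1*-6 + 0*5 + 0*-5 = 5
  c_2 = -6*9 + -1*-55 + 1*55 + 4*-9 + 1*-6 + -2*5 + 0*-5 = 4
  c_3 = -1*9 + 0*-55 + 0*55 + 0*-9 + 0*-6 + 2*5 + 0*-5 = 1
  c_4 = 0*9 + 0*-55 + 0*55 + 0*-9 + -1*-6 + 0*5 + 0*-5 = 6
  c_5 = 7*9 + 0*-55 + -1*55 + -3*-9 + -1*-6 + -6*5 + 2*-5 = 1
  c_6 = 0*9 + 0*-55 + 0*55 + 0*-9 + 0*-6 + 1*5 + 0*-5 = 5
  c_7 = 0*9 + 0*-55 + 0*55 + 0*-9 + 0*-6 + 0*5 + -1*-5 = 5
p = 7; digits c_i = Σ_j d_{ij}·7^j, 0 ≤ d_{ij} < 7:
  c_1 = 5 = 5·7^0
  c_2 = 4 = 4·7^0
  c_3 = 1 = 1·7^0
  c_4 = 6 = 6·7^0
  c_5 = 1 = 1·7^0
  c_6 = 5 = 5·7^0
  c_7 = 5 = 5·7^0
Factor λ_0 = (5, 4, 1, 6, 1, 5, 5)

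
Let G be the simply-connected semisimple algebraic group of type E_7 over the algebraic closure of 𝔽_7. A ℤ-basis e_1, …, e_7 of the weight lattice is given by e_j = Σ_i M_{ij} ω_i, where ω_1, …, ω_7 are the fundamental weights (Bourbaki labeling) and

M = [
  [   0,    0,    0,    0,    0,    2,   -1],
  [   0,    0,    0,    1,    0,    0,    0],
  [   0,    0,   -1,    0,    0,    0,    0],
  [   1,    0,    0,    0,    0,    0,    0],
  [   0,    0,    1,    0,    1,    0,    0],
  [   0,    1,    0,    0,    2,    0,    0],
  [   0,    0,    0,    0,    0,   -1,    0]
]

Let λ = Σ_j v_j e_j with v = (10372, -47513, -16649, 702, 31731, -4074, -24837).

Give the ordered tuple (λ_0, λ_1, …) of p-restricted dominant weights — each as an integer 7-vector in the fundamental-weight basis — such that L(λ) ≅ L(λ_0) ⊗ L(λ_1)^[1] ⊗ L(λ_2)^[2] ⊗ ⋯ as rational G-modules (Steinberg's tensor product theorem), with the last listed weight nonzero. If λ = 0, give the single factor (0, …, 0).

((1, 2, 3, 5, 4, 3, 0), (4, 2, 5, 4, 5, 3, 1), (4, 0, 3, 1, 6, 3, 6), (6, 2, 6, 2, 1, 4, 4), (6, 0, 6, 4, 6, 6, 1))

In the fundamental-weight basis, λ has coordinates c = M·v (v = (10372, -47513, -16649, 702, 31731, -4074, -24837)):
  c_1 = 0*10372 + 0*-47513 + 0*-16649 + 0*702 + 0*31731 + 2*-4074 + -1*-24837 = 16689
  c_2 = 0*10372 + 0*-47513 + 0*-16649 + 1*702 + 0*31731 + 0*-4074 + 0*-24837 = 702
  c_3 = 0*10372 + 0*-47513 + -1*-16649 + 0*702 + 0*31731 + 0*-4074 + 0*-24837 = 16649
  c_4 = 1*10372 + 0*-47513 + 0*-16649 + 0*702 + 0*31731 + 0*-4074 + 0*-24837 = 10372
  c_5 = 0*10372 + 0*-47513 + 1*-16649 + 0*702 + 1*31731 + 0*-4074 + 0*-24837 = 15082
  c_6 = 0*10372 + 1*-47513 + 0*-16649 + 0*702 + 2*31731 + 0*-4074 + 0*-24837 = 15949
  c_7 = 0*10372 + 0*-47513 + 0*-16649 + 0*702 + 0*31731 + -1*-4074 + 0*-24837 = 4074
Base-7 expansion of each c_i:
  c_1 = 16689 = 1·7^0 + 4·7^1 + 4·7^2 + 6·7^3 + 6·7^4
  c_2 = 702 = 2·7^0 + 2·7^1 + 0·7^2 + 2·7^3
  c_3 = 16649 = 3·7^0 + 5·7^1 + 3·7^2 + 6·7^3 + 6·7^4
  c_4 = 10372 = 5·7^0 + 4·7^1 + 1·7^2 + 2·7^3 + 4·7^4
  c_5 = 15082 = 4·7^0 + 5·7^1 + 6·7^2 + 1·7^3 + 6·7^4
  c_6 = 15949 = 3·7^0 + 3·7^1 + 3·7^2 + 4·7^3 + 6·7^4
  c_7 = 4074 = 0·7^0 + 1·7^1 + 6·7^2 + 4·7^3 + 1·7^4
Factor λ_0 = (1, 2, 3, 5, 4, 3, 0)
Factor λ_1 = (4, 2, 5, 4, 5, 3, 1)
Factor λ_2 = (4, 0, 3, 1, 6, 3, 6)
Factor λ_3 = (6, 2, 6, 2, 1, 4, 4)
Factor λ_4 = (6, 0, 6, 4, 6, 6, 1)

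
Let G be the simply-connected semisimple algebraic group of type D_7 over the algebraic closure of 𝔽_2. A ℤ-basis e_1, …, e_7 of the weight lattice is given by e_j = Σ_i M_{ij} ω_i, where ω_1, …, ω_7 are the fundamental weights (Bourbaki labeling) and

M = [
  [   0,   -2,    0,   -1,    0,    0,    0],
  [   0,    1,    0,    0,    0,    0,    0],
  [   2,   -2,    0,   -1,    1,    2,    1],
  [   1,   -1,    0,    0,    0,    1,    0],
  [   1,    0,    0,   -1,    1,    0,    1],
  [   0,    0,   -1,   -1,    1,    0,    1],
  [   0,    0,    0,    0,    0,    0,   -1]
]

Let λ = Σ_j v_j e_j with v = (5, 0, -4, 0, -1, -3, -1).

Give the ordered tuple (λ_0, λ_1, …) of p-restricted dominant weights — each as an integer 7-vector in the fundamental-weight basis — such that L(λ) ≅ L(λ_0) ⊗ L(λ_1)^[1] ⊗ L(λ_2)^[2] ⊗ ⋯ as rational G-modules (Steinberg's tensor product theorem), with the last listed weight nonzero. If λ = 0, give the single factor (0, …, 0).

Converting to the ω-basis (c_i = row i of M dotted with v = (5, 0, -4, 0, -1, -3, -1)):
  c_1 = 0*5 + -2*0 + 0*-4 + -1*0 + 0*-1 + 0*-3 + 0*-1 = 0
  c_2 = 0*5 + 1*0 + 0*-4 + 0*0 + 0*-1 + 0*-3 + 0*-1 = 0
  c_3 = 2*5 + -2*0 + 0*-4 + -1*0 + 1*-1 + 2*-3 + 1*-1 = 2
  c_4 = 1*5 + -1*0 + 0*-4 + 0*0 + 0*-1 + 1*-3 + 0*-1 = 2
  c_5 = 1*5 + 0*0 + 0*-4 + -1*0 + 1*-1 + 0*-3 + 1*-1 = 3
  c_6 = 0*5 + 0*0 + -1*-4 + -1*0 + 1*-1 + 0*-3 + 1*-1 = 2
  c_7 = 0*5 + 0*0 + 0*-4 + 0*0 + 0*-1 + 0*-3 + -1*-1 = 1
Expand coordinatewise in base 2:
  c_1 = 0
  c_2 = 0
  c_3 = 2 = 0·2^0 + 1·2^1
  c_4 = 2 = 0·2^0 + 1·2^1
  c_5 = 3 = 1·2^0 + 1·2^1
  c_6 = 2 = 0·2^0 + 1·2^1
  c_7 = 1 = 1·2^0
λ_0 = (0, 0, 0, 0, 1, 0, 1)
λ_1 = (0, 0, 1, 1, 1, 1, 0)

((0, 0, 0, 0, 1, 0, 1), (0, 0, 1, 1, 1, 1, 0))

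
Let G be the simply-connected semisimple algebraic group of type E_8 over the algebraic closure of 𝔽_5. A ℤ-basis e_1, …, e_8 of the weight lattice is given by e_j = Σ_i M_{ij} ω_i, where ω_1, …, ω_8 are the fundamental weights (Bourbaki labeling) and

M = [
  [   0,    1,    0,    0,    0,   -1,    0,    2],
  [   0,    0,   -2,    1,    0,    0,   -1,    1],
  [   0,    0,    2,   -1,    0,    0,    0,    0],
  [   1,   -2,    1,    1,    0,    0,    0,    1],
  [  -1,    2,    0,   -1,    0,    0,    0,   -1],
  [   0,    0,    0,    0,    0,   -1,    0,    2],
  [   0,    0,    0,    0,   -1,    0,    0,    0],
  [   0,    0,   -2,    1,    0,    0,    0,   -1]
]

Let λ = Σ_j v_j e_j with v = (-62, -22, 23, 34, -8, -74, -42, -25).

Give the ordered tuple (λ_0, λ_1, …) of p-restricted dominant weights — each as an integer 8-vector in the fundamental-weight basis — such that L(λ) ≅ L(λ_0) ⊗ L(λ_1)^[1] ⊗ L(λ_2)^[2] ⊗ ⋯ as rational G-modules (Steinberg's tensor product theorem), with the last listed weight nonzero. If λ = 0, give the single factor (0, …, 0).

((2, 0, 2, 4, 4, 4, 3, 3), (0, 1, 2, 2, 1, 4, 1, 2))

In the fundamental-weight basis, λ has coordinates c = M·v (v = (-62, -22, 23, 34, -8, -74, -42, -25)):
  c_1 = (0)·(-62) + (1)·(-22) + 0·23 + 0·34 + (0)·(-8) + (-1)·(-74) + (0)·(-42) + (2)·(-25) = 2
  c_2 = (0)·(-62) + (0)·(-22) + (-2)·(23) + 1·34 + (0)·(-8) + (0)·(-74) + (-1)·(-42) + (1)·(-25) = 5
  c_3 = (0)·(-62) + (0)·(-22) + 2·23 + (-1)·(34) + (0)·(-8) + (0)·(-74) + (0)·(-42) + (0)·(-25) = 12
  c_4 = (1)·(-62) + (-2)·(-22) + 1·23 + 1·34 + (0)·(-8) + (0)·(-74) + (0)·(-42) + (1)·(-25) = 14
  c_5 = (-1)·(-62) + (2)·(-22) + 0·23 + (-1)·(34) + (0)·(-8) + (0)·(-74) + (0)·(-42) + (-1)·(-25) = 9
  c_6 = (0)·(-62) + (0)·(-22) + 0·23 + 0·34 + (0)·(-8) + (-1)·(-74) + (0)·(-42) + (2)·(-25) = 24
  c_7 = (0)·(-62) + (0)·(-22) + 0·23 + 0·34 + (-1)·(-8) + (0)·(-74) + (0)·(-42) + (0)·(-25) = 8
  c_8 = (0)·(-62) + (0)·(-22) + (-2)·(23) + 1·34 + (0)·(-8) + (0)·(-74) + (0)·(-42) + (-1)·(-25) = 13
p = 5; digits c_i = Σ_j d_{ij}·5^j, 0 ≤ d_{ij} < 5:
  c_1 = 2 = 2·5^0
  c_2 = 5 = 0·5^0 + 1·5^1
  c_3 = 12 = 2·5^0 + 2·5^1
  c_4 = 14 = 4·5^0 + 2·5^1
  c_5 = 9 = 4·5^0 + 1·5^1
  c_6 = 24 = 4·5^0 + 4·5^1
  c_7 = 8 = 3·5^0 + 1·5^1
  c_8 = 13 = 3·5^0 + 2·5^1
p-restricted factor λ_0 = (2, 0, 2, 4, 4, 4, 3, 3)
p-restricted factor λ_1 = (0, 1, 2, 2, 1, 4, 1, 2)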